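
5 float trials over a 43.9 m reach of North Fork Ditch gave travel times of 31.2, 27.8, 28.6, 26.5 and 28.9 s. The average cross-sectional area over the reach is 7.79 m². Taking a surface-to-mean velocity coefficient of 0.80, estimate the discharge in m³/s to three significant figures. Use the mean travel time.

t̄ = (31.2 + 27.8 + 28.6 + 26.5 + 28.9) / 5 = 28.6 s
v_surface = L / t̄ = 43.9 / 28.6 = 1.535 m/s
v_mean = 0.80 × 1.535 = 1.228 m/s
Q = A × v_mean = 7.79 × 1.228 = 9.566 m³/s

9.57 m³/s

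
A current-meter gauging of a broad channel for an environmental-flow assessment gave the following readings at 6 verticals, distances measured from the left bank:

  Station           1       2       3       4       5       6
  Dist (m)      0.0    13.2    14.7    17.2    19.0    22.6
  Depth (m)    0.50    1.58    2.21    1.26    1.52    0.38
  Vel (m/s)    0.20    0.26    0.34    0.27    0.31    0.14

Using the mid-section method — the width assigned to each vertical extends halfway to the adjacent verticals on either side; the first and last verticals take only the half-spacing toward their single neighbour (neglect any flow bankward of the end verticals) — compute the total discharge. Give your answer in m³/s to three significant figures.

w_1 = (13.2 − 0.0)/2 = 6.6 m; q_1 = 0.20 × 0.50 × 6.6 = 0.6600 m³/s
w_2 = (14.7 − 0.0)/2 = 7.35 m; q_2 = 0.26 × 1.58 × 7.35 = 3.019 m³/s
w_3 = (17.2 − 13.2)/2 = 2 m; q_3 = 0.34 × 2.21 × 2 = 1.503 m³/s
w_4 = (19.0 − 14.7)/2 = 2.15 m; q_4 = 0.27 × 1.26 × 2.15 = 0.7314 m³/s
w_5 = (22.6 − 17.2)/2 = 2.7 m; q_5 = 0.31 × 1.52 × 2.7 = 1.272 m³/s
w_6 = (22.6 − 19.0)/2 = 1.8 m; q_6 = 0.14 × 0.38 × 1.8 = 0.09576 m³/s
Q = Σ qᵢ = 7.282 m³/s

7.28 m³/s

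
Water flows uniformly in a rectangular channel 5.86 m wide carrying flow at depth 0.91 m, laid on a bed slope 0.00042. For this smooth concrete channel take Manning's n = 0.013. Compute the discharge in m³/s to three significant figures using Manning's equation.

6.59 m³/s

A = b·y = 5.86 × 0.91 = 5.333 m²
P = b + 2y = 5.86 + 2×0.91 = 7.680 m
R = A/P = 5.333/7.680 = 0.6943 m
Q = (1/n)·A·R^(2/3)·S^(1/2) = (1/0.013) × 5.333 × 0.6943^(2/3) × 0.00042^(1/2) = 6.592 m³/s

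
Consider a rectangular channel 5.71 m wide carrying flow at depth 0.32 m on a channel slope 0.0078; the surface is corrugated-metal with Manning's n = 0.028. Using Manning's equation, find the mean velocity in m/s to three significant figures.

A = b·y = 5.71 × 0.32 = 1.827 m²
P = b + 2y = 5.71 + 2×0.32 = 6.350 m
R = A/P = 1.827/6.350 = 0.2877 m
Q = (1/n)·A·R^(2/3)·S^(1/2) = (1/0.028) × 1.827 × 0.2877^(2/3) × 0.0078^(1/2) = 2.512 m³/s
V = Q/A = 2.512/1.827 = 1.375 m/s

1.37 m/s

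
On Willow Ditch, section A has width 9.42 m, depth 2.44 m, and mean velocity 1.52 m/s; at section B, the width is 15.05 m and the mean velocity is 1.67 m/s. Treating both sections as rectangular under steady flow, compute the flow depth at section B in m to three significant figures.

Q = A₁V₁ = (9.42×2.44) × 1.52 = 34.94 m³/s
d₂ = Q/(b₂ V₂) = 34.94/(15.05×1.67) = 1.390 m

1.39 m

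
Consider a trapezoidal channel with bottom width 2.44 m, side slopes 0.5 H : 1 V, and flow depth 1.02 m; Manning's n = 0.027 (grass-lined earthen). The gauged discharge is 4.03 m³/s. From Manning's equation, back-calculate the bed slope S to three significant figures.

0.00238

A = (b + z·y)·y = (2.44 + 0.5×1.02)×1.02 = 3.009 m²
P = b + 2y√(1+z²) = 2.44 + 2×1.02×√(1+0.5²) = 4.721 m
R = A/P = 3.009/4.721 = 0.6374 m
S = (Q·n / (1·A·R^(2/3)))² = (4.03×0.027 / (1×3.009×0.7406))² = 0.002384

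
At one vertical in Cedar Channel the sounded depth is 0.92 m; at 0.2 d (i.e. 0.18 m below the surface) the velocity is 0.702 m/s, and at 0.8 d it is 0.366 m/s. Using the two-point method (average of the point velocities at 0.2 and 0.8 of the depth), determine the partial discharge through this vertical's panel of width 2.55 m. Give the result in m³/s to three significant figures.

1.25 m³/s

v̄ = (0.702 + 0.366) / 2 = 0.5340 m/s
q = v̄ × d × w = 0.5340 × 0.92 × 2.55 = 1.253 m³/s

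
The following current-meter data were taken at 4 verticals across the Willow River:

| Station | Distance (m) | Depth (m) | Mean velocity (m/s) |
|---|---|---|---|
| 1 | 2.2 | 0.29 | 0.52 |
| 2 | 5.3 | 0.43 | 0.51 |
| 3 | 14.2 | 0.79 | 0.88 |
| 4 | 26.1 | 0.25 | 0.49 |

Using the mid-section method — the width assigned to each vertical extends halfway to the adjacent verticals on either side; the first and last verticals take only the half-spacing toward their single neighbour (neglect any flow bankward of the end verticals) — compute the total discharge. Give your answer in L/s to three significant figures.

w_1 = (5.3 − 2.2)/2 = 1.55 m; q_1 = 0.52 × 0.29 × 1.55 = 0.2337 m³/s
w_2 = (14.2 − 2.2)/2 = 6 m; q_2 = 0.51 × 0.43 × 6 = 1.316 m³/s
w_3 = (26.1 − 5.3)/2 = 10.4 m; q_3 = 0.88 × 0.79 × 10.4 = 7.230 m³/s
w_4 = (26.1 − 14.2)/2 = 5.95 m; q_4 = 0.49 × 0.25 × 5.95 = 0.7289 m³/s
Q = Σ qᵢ = 9.508 m³/s
= 9.508 × 1000 = 9508 L/s

9510 L/s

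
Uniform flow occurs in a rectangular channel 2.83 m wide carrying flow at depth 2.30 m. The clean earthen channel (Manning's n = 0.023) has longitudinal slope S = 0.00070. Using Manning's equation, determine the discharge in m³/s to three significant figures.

A = b·y = 2.83 × 2.30 = 6.509 m²
P = b + 2y = 2.83 + 2×2.30 = 7.430 m
R = A/P = 6.509/7.430 = 0.8760 m
Q = (1/n)·A·R^(2/3)·S^(1/2) = (1/0.023) × 6.509 × 0.8760^(2/3) × 0.00070^(1/2) = 6.855 m³/s

6.86 m³/s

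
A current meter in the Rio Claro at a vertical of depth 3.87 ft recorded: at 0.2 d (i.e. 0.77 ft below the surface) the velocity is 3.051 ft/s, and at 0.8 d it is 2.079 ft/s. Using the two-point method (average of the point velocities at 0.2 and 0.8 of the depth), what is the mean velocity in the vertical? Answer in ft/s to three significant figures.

v̄ = (3.051 + 2.079) / 2 = 2.565 ft/s

2.57 ft/s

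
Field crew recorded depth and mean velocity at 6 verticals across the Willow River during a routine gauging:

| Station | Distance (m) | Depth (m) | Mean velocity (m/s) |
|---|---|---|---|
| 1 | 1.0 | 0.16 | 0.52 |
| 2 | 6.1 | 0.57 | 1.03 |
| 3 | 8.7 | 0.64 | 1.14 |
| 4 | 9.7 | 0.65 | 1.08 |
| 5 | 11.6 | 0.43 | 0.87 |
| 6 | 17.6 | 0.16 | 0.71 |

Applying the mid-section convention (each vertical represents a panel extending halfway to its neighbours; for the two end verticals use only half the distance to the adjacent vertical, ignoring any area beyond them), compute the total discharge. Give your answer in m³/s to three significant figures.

6.62 m³/s

w_1 = (6.1 − 1.0)/2 = 2.55 m; q_1 = 0.52 × 0.16 × 2.55 = 0.2122 m³/s
w_2 = (8.7 − 1.0)/2 = 3.85 m; q_2 = 1.03 × 0.57 × 3.85 = 2.260 m³/s
w_3 = (9.7 − 6.1)/2 = 1.8 m; q_3 = 1.14 × 0.64 × 1.8 = 1.313 m³/s
w_4 = (11.6 − 8.7)/2 = 1.45 m; q_4 = 1.08 × 0.65 × 1.45 = 1.018 m³/s
w_5 = (17.6 − 9.7)/2 = 3.95 m; q_5 = 0.87 × 0.43 × 3.95 = 1.478 m³/s
w_6 = (17.6 − 11.6)/2 = 3 m; q_6 = 0.71 × 0.16 × 3 = 0.3408 m³/s
Q = Σ qᵢ = 6.622 m³/s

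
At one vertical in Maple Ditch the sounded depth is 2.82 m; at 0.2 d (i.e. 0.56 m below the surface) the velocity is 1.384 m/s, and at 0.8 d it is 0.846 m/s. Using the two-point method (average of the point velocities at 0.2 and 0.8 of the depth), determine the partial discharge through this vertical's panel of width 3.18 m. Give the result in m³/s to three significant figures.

v̄ = (1.384 + 0.846) / 2 = 1.115 m/s
q = v̄ × d × w = 1.115 × 2.82 × 3.18 = 9.999 m³/s

10.0 m³/s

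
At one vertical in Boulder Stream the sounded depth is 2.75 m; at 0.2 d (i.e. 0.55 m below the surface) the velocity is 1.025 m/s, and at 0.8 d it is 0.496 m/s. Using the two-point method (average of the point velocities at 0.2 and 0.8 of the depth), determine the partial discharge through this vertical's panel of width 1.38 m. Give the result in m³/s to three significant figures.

v̄ = (1.025 + 0.496) / 2 = 0.7605 m/s
q = v̄ × d × w = 0.7605 × 2.75 × 1.38 = 2.886 m³/s

2.89 m³/s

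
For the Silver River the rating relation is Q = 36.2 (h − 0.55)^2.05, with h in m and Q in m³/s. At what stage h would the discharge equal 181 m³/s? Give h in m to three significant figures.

2.74 m

h − h₀ = (Q/C)^(1/b) = (181/36.2)^(1/2.05) = 2.193 m
h = 0.55 + 2.193 = 2.743 m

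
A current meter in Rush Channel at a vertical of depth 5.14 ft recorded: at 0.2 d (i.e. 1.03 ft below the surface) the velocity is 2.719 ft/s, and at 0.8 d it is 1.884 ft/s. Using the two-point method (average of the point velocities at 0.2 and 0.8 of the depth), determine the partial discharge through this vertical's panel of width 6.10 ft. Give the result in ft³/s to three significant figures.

72.2 ft³/s

v̄ = (2.719 + 1.884) / 2 = 2.302 ft/s
q = v̄ × d × w = 2.302 × 5.14 × 6.10 = 72.16 ft³/s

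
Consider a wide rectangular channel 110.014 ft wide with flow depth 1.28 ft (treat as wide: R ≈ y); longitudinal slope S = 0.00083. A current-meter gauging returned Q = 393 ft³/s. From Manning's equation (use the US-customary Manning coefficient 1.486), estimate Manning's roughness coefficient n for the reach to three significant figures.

A = b·y = 110.014 × 1.28 = 140.8 ft²
Wide channel: R ≈ y = 1.28 ft
n = (1.486/Q)·A·R^(2/3)·S^(1/2) = (1.486/393) × 140.8 × 1.179 × 0.02881 = 0.01808

0.0181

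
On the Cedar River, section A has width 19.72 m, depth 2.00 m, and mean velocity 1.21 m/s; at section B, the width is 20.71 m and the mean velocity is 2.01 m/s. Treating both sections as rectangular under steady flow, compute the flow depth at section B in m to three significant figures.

Q = A₁V₁ = (19.72×2.00) × 1.21 = 47.72 m³/s
d₂ = Q/(b₂ V₂) = 47.72/(20.71×2.01) = 1.146 m

1.15 m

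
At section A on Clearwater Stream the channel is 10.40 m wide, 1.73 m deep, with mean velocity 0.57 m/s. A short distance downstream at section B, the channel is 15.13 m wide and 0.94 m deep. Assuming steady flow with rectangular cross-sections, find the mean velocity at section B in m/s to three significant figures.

Q = A₁V₁ = (10.40×1.73) × 0.57 = 10.26 m³/s
A₂ = 15.13 × 0.94 = 14.22 m²
V₂ = Q/A₂ = 10.26/14.22 = 0.7211 m/s

0.721 m/s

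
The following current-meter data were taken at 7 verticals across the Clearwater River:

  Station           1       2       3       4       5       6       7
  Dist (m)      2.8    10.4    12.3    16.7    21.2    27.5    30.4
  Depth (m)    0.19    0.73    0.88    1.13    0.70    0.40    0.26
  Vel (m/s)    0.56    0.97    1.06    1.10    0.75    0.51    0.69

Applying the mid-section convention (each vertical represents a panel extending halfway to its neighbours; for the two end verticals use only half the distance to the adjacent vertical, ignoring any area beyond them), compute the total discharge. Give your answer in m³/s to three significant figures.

w_1 = (10.4 − 2.8)/2 = 3.8 m; q_1 = 0.56 × 0.19 × 3.8 = 0.4043 m³/s
w_2 = (12.3 − 2.8)/2 = 4.75 m; q_2 = 0.97 × 0.73 × 4.75 = 3.363 m³/s
w_3 = (16.7 − 10.4)/2 = 3.15 m; q_3 = 1.06 × 0.88 × 3.15 = 2.938 m³/s
w_4 = (21.2 − 12.3)/2 = 4.45 m; q_4 = 1.10 × 1.13 × 4.45 = 5.531 m³/s
w_5 = (27.5 − 16.7)/2 = 5.4 m; q_5 = 0.75 × 0.70 × 5.4 = 2.835 m³/s
w_6 = (30.4 − 21.2)/2 = 4.6 m; q_6 = 0.51 × 0.40 × 4.6 = 0.9384 m³/s
w_7 = (30.4 − 27.5)/2 = 1.45 m; q_7 = 0.69 × 0.26 × 1.45 = 0.2601 m³/s
Q = Σ qᵢ = 16.27 m³/s

16.3 m³/s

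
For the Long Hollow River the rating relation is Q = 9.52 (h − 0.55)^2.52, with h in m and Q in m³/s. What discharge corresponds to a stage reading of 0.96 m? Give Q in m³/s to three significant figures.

1.01 m³/s

Q = 9.52 × (0.96 − 0.55)^2.52 = 9.52 × 0.41^2.52 = 1.007 m³/s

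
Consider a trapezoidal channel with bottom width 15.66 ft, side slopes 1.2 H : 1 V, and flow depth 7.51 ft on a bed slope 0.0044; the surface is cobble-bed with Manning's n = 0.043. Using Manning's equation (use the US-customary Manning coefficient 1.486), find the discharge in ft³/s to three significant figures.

A = (b + z·y)·y = (15.66 + 1.2×7.51)×7.51 = 185.3 ft²
P = b + 2y√(1+z²) = 15.66 + 2×7.51×√(1+1.2²) = 39.12 ft
R = A/P = 185.3/39.12 = 4.736 ft
Q = (1.486/n)·A·R^(2/3)·S^(1/2) = (1.486/0.043) × 185.3 × 4.736^(2/3) × 0.0044^(1/2) = 1198 ft³/s

1200 ft³/s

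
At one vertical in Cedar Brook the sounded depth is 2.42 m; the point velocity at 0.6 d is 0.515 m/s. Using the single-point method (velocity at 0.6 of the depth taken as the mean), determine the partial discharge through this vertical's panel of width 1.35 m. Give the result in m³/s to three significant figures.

v̄ = v₀.₆ = 0.515 m/s
q = v̄ × d × w = 0.5150 × 2.42 × 1.35 = 1.683 m³/s

1.68 m³/s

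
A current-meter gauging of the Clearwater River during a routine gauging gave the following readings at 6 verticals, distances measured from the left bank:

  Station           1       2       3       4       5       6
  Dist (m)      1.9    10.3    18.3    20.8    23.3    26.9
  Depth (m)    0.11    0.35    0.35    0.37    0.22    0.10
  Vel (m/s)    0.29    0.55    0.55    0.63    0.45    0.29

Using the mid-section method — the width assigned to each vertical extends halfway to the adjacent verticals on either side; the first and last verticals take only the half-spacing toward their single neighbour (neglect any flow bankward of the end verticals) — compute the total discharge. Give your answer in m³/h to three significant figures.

w_1 = (10.3 − 1.9)/2 = 4.2 m; q_1 = 0.29 × 0.11 × 4.2 = 0.1340 m³/s
w_2 = (18.3 − 1.9)/2 = 8.2 m; q_2 = 0.55 × 0.35 × 8.2 = 1.579 m³/s
w_3 = (20.8 − 10.3)/2 = 5.25 m; q_3 = 0.55 × 0.35 × 5.25 = 1.011 m³/s
w_4 = (23.3 − 18.3)/2 = 2.5 m; q_4 = 0.63 × 0.37 × 2.5 = 0.5828 m³/s
w_5 = (26.9 − 20.8)/2 = 3.05 m; q_5 = 0.45 × 0.22 × 3.05 = 0.3020 m³/s
w_6 = (26.9 − 23.3)/2 = 1.8 m; q_6 = 0.29 × 0.10 × 1.8 = 0.05220 m³/s
Q = Σ qᵢ = 3.660 m³/s
= 3.660 × 3600 = 13180 m³/h

13200 m³/h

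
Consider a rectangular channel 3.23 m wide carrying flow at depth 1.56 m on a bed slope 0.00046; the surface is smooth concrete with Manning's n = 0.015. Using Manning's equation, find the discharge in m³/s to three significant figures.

A = b·y = 3.23 × 1.56 = 5.039 m²
P = b + 2y = 3.23 + 2×1.56 = 6.350 m
R = A/P = 5.039/6.350 = 0.7935 m
Q = (1/n)·A·R^(2/3)·S^(1/2) = (1/0.015) × 5.039 × 0.7935^(2/3) × 0.00046^(1/2) = 6.175 m³/s

6.18 m³/s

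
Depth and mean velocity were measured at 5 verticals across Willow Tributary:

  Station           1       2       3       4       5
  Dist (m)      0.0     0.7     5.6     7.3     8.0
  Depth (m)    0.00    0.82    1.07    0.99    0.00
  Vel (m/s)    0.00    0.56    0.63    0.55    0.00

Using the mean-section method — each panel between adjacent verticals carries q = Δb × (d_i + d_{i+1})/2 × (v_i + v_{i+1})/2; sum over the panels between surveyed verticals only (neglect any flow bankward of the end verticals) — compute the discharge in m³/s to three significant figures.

3.96 m³/s

Panel 1-2: Δb = 0.7 m, d̄ = (0.00+0.82)/2 = 0.41, v̄ = (0.00+0.56)/2 = 0.28 → q = 0.7×0.41×0.28 = 0.08036 m³/s
Panel 2-3: Δb = 4.9 m, d̄ = (0.82+1.07)/2 = 0.945, v̄ = (0.56+0.63)/2 = 0.595 → q = 4.9×0.945×0.595 = 2.755 m³/s
Panel 3-4: Δb = 1.7 m, d̄ = (1.07+0.99)/2 = 1.03, v̄ = (0.63+0.55)/2 = 0.59 → q = 1.7×1.03×0.59 = 1.033 m³/s
Panel 4-5: Δb = 0.7 m, d̄ = (0.99+0.00)/2 = 0.495, v̄ = (0.55+0.00)/2 = 0.275 → q = 0.7×0.495×0.275 = 0.09529 m³/s
Q = Σ q = 3.964 m³/s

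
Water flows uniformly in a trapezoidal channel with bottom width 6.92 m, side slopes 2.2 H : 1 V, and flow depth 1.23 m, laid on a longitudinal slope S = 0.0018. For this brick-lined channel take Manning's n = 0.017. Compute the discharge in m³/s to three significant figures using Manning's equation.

28.0 m³/s

A = (b + z·y)·y = (6.92 + 2.2×1.23)×1.23 = 11.84 m²
P = b + 2y√(1+z²) = 6.92 + 2×1.23×√(1+2.2²) = 12.86 m
R = A/P = 11.84/12.86 = 0.9203 m
Q = (1/n)·A·R^(2/3)·S^(1/2) = (1/0.017) × 11.84 × 0.9203^(2/3) × 0.0018^(1/2) = 27.96 m³/s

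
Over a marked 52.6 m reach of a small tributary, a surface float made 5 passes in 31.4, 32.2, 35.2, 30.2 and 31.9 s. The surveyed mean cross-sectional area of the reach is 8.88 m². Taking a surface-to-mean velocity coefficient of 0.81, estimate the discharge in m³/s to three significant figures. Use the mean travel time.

11.8 m³/s

t̄ = (31.4 + 32.2 + 35.2 + 30.2 + 31.9) / 5 = 32.18 s
v_surface = L / t̄ = 52.6 / 32.18 = 1.635 m/s
v_mean = 0.81 × 1.635 = 1.324 m/s
Q = A × v_mean = 8.88 × 1.324 = 11.76 m³/s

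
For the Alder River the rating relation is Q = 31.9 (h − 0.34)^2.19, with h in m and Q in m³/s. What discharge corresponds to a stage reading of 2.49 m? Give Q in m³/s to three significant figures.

171 m³/s

Q = 31.9 × (2.49 − 0.34)^2.19 = 31.9 × 2.15^2.19 = 170.5 m³/s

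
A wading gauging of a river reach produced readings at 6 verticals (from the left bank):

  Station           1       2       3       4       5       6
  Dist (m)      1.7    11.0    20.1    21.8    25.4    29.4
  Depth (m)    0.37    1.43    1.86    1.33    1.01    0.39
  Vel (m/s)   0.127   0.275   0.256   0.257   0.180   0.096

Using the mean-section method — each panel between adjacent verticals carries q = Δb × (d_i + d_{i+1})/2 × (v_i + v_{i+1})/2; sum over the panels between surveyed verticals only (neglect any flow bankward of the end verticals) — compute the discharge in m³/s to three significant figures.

7.66 m³/s

Panel 1-2: Δb = 9.3 m, d̄ = (0.37+1.43)/2 = 0.9, v̄ = (0.127+0.275)/2 = 0.201 → q = 9.3×0.9×0.201 = 1.682 m³/s
Panel 2-3: Δb = 9.1 m, d̄ = (1.43+1.86)/2 = 1.645, v̄ = (0.275+0.256)/2 = 0.2655 → q = 9.1×1.645×0.2655 = 3.974 m³/s
Panel 3-4: Δb = 1.7 m, d̄ = (1.86+1.33)/2 = 1.595, v̄ = (0.256+0.257)/2 = 0.2565 → q = 1.7×1.595×0.2565 = 0.6955 m³/s
Panel 4-5: Δb = 3.6 m, d̄ = (1.33+1.01)/2 = 1.17, v̄ = (0.257+0.180)/2 = 0.2185 → q = 3.6×1.17×0.2185 = 0.9203 m³/s
Panel 5-6: Δb = 4 m, d̄ = (1.01+0.39)/2 = 0.7, v̄ = (0.180+0.096)/2 = 0.138 → q = 4×0.7×0.138 = 0.3864 m³/s
Q = Σ q = 7.659 m³/s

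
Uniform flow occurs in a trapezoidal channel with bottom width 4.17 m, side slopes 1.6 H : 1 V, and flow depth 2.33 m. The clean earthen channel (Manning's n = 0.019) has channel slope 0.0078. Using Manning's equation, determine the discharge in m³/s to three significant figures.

108 m³/s

A = (b + z·y)·y = (4.17 + 1.6×2.33)×2.33 = 18.40 m²
P = b + 2y√(1+z²) = 4.17 + 2×2.33×√(1+1.6²) = 12.96 m
R = A/P = 18.40/12.96 = 1.420 m
Q = (1/n)·A·R^(2/3)·S^(1/2) = (1/0.019) × 18.40 × 1.420^(2/3) × 0.0078^(1/2) = 108.0 m³/s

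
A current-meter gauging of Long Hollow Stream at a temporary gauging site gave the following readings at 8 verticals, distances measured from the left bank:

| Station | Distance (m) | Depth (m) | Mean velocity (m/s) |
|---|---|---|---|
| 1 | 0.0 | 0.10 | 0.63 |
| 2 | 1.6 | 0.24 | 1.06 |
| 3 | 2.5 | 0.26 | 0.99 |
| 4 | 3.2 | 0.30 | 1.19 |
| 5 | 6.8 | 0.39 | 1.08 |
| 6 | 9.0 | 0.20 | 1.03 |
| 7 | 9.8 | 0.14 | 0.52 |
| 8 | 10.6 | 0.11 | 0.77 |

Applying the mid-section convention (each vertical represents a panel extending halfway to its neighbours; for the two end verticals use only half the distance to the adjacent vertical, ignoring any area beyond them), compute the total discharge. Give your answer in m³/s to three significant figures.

w_1 = (1.6 − 0.0)/2 = 0.8 m; q_1 = 0.63 × 0.10 × 0.8 = 0.05040 m³/s
w_2 = (2.5 − 0.0)/2 = 1.25 m; q_2 = 1.06 × 0.24 × 1.25 = 0.3180 m³/s
w_3 = (3.2 − 1.6)/2 = 0.8 m; q_3 = 0.99 × 0.26 × 0.8 = 0.2059 m³/s
w_4 = (6.8 − 2.5)/2 = 2.15 m; q_4 = 1.19 × 0.30 × 2.15 = 0.7676 m³/s
w_5 = (9.0 − 3.2)/2 = 2.9 m; q_5 = 1.08 × 0.39 × 2.9 = 1.221 m³/s
w_6 = (9.8 − 6.8)/2 = 1.5 m; q_6 = 1.03 × 0.20 × 1.5 = 0.3090 m³/s
w_7 = (10.6 − 9.0)/2 = 0.8 m; q_7 = 0.52 × 0.14 × 0.8 = 0.05824 m³/s
w_8 = (10.6 − 9.8)/2 = 0.4 m; q_8 = 0.77 × 0.11 × 0.4 = 0.03388 m³/s
Q = Σ qᵢ = 2.964 m³/s

2.96 m³/s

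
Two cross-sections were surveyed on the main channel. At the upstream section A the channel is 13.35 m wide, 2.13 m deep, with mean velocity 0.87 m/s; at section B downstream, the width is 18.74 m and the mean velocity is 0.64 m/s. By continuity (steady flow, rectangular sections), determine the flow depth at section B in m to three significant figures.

Q = A₁V₁ = (13.35×2.13) × 0.87 = 24.74 m³/s
d₂ = Q/(b₂ V₂) = 24.74/(18.74×0.64) = 2.063 m

2.06 m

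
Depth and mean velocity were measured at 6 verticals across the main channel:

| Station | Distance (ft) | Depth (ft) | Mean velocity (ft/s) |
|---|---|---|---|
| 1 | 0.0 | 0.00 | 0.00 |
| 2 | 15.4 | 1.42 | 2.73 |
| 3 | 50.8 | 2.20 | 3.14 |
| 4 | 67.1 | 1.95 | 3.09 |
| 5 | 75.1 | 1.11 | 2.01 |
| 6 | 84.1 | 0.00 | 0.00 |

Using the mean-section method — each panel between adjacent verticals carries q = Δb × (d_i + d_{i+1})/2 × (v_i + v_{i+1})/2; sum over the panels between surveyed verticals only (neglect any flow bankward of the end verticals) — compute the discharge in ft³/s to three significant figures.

Panel 1-2: Δb = 15.4 ft, d̄ = (0.00+1.42)/2 = 0.71, v̄ = (0.00+2.73)/2 = 1.365 → q = 15.4×0.71×1.365 = 14.92 ft³/s
Panel 2-3: Δb = 35.4 ft, d̄ = (1.42+2.20)/2 = 1.81, v̄ = (2.73+3.14)/2 = 2.935 → q = 35.4×1.81×2.935 = 188.1 ft³/s
Panel 3-4: Δb = 16.3 ft, d̄ = (2.20+1.95)/2 = 2.075, v̄ = (3.14+3.09)/2 = 3.115 → q = 16.3×2.075×3.115 = 105.4 ft³/s
Panel 4-5: Δb = 8 ft, d̄ = (1.95+1.11)/2 = 1.53, v̄ = (3.09+2.01)/2 = 2.55 → q = 8×1.53×2.55 = 31.21 ft³/s
Panel 5-6: Δb = 9 ft, d̄ = (1.11+0.00)/2 = 0.555, v̄ = (2.01+0.00)/2 = 1.005 → q = 9×0.555×1.005 = 5.020 ft³/s
Q = Σ q = 344.6 ft³/s

345 ft³/s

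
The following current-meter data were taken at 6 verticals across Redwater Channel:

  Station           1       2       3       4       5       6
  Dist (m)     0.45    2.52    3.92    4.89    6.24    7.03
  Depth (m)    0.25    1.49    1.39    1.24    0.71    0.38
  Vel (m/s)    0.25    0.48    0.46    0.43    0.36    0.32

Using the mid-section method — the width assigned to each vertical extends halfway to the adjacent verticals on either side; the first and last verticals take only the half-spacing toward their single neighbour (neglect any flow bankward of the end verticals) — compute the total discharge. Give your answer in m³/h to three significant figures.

w_1 = (2.52 − 0.45)/2 = 1.035 m; q_1 = 0.25 × 0.25 × 1.035 = 0.06469 m³/s
w_2 = (3.92 − 0.45)/2 = 1.735 m; q_2 = 0.48 × 1.49 × 1.735 = 1.241 m³/s
w_3 = (4.89 − 2.52)/2 = 1.185 m; q_3 = 0.46 × 1.39 × 1.185 = 0.7577 m³/s
w_4 = (6.24 − 3.92)/2 = 1.16 m; q_4 = 0.43 × 1.24 × 1.16 = 0.6185 m³/s
w_5 = (7.03 − 4.89)/2 = 1.07 m; q_5 = 0.36 × 0.71 × 1.07 = 0.2735 m³/s
w_6 = (7.03 − 6.24)/2 = 0.395 m; q_6 = 0.32 × 0.38 × 0.395 = 0.04803 m³/s
Q = Σ qᵢ = 3.003 m³/s
= 3.003 × 3600 = 10810 m³/h

10800 m³/h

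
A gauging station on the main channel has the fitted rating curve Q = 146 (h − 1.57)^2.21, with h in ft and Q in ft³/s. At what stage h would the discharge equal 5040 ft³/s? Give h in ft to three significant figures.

h − h₀ = (Q/C)^(1/b) = (5040/146)^(1/2.21) = 4.965 ft
h = 1.57 + 4.965 = 6.535 ft

6.54 ft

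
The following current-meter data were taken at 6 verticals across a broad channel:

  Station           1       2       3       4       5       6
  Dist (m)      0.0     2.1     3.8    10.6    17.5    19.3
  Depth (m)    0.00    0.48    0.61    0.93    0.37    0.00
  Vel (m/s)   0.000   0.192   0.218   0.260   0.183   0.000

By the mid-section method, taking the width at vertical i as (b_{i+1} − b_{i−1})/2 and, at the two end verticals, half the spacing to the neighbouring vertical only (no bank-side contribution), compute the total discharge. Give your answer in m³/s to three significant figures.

2.69 m³/s

w_2 = (3.8 − 0.0)/2 = 1.9 m; q_2 = 0.192 × 0.48 × 1.9 = 0.1751 m³/s
w_3 = (10.6 − 2.1)/2 = 4.25 m; q_3 = 0.218 × 0.61 × 4.25 = 0.5652 m³/s
w_4 = (17.5 − 3.8)/2 = 6.85 m; q_4 = 0.260 × 0.93 × 6.85 = 1.656 m³/s
w_5 = (19.3 − 10.6)/2 = 4.35 m; q_5 = 0.183 × 0.37 × 4.35 = 0.2945 m³/s
Stations 1, 6 contribute zero (depth or velocity is 0).
Q = Σ qᵢ = 2.691 m³/s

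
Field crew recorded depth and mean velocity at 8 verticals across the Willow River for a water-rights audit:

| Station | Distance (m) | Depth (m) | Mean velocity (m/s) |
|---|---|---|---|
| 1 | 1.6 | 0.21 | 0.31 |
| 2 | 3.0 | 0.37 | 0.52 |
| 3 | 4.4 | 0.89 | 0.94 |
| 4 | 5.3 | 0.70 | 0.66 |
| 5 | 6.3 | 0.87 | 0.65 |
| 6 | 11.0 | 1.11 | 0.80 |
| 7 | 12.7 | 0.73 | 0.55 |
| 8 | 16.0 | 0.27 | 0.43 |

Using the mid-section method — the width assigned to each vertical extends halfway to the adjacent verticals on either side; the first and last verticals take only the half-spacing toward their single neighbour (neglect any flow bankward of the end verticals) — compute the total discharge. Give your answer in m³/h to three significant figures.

w_1 = (3.0 − 1.6)/2 = 0.7 m; q_1 = 0.31 × 0.21 × 0.7 = 0.04557 m³/s
w_2 = (4.4 − 1.6)/2 = 1.4 m; q_2 = 0.52 × 0.37 × 1.4 = 0.2694 m³/s
w_3 = (5.3 − 3.0)/2 = 1.15 m; q_3 = 0.94 × 0.89 × 1.15 = 0.9621 m³/s
w_4 = (6.3 − 4.4)/2 = 0.95 m; q_4 = 0.66 × 0.70 × 0.95 = 0.4389 m³/s
w_5 = (11.0 − 5.3)/2 = 2.85 m; q_5 = 0.65 × 0.87 × 2.85 = 1.612 m³/s
w_6 = (12.7 − 6.3)/2 = 3.2 m; q_6 = 0.80 × 1.11 × 3.2 = 2.842 m³/s
w_7 = (16.0 − 11.0)/2 = 2.5 m; q_7 = 0.55 × 0.73 × 2.5 = 1.004 m³/s
w_8 = (16.0 − 12.7)/2 = 1.65 m; q_8 = 0.43 × 0.27 × 1.65 = 0.1916 m³/s
Q = Σ qᵢ = 7.365 m³/s
= 7.365 × 3600 = 26510 m³/h

26500 m³/h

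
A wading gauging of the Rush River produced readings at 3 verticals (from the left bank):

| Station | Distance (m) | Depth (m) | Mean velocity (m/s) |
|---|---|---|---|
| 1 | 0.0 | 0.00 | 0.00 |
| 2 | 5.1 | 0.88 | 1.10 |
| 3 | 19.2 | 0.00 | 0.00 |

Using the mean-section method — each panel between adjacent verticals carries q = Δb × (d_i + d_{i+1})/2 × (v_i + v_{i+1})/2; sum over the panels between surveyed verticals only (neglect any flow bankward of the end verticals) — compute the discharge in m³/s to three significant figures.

Panel 1-2: Δb = 5.1 m, d̄ = (0.00+0.88)/2 = 0.44, v̄ = (0.00+1.10)/2 = 0.55 → q = 5.1×0.44×0.55 = 1.234 m³/s
Panel 2-3: Δb = 14.1 m, d̄ = (0.88+0.00)/2 = 0.44, v̄ = (1.10+0.00)/2 = 0.55 → q = 14.1×0.44×0.55 = 3.412 m³/s
Q = Σ q = 4.646 m³/s

4.65 m³/s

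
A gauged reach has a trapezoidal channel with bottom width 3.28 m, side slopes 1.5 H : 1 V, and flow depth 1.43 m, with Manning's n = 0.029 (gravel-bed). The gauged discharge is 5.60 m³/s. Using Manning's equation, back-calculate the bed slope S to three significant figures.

A = (b + z·y)·y = (3.28 + 1.5×1.43)×1.43 = 7.758 m²
P = b + 2y√(1+z²) = 3.28 + 2×1.43×√(1+1.5²) = 8.436 m
R = A/P = 7.758/8.436 = 0.9196 m
S = (Q·n / (1·A·R^(2/3)))² = (5.60×0.029 / (1×7.758×0.9457))² = 0.0004900

0.000490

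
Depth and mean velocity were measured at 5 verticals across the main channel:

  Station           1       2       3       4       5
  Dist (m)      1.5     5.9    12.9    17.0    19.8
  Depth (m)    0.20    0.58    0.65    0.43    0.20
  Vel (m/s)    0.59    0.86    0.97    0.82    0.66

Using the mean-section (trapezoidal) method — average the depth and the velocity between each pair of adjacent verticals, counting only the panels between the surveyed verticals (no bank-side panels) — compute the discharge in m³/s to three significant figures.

Panel 1-2: Δb = 4.4 m, d̄ = (0.20+0.58)/2 = 0.39, v̄ = (0.59+0.86)/2 = 0.725 → q = 4.4×0.39×0.725 = 1.244 m³/s
Panel 2-3: Δb = 7 m, d̄ = (0.58+0.65)/2 = 0.615, v̄ = (0.86+0.97)/2 = 0.915 → q = 7×0.615×0.915 = 3.939 m³/s
Panel 3-4: Δb = 4.1 m, d̄ = (0.65+0.43)/2 = 0.54, v̄ = (0.97+0.82)/2 = 0.895 → q = 4.1×0.54×0.895 = 1.982 m³/s
Panel 4-5: Δb = 2.8 m, d̄ = (0.43+0.20)/2 = 0.315, v̄ = (0.82+0.66)/2 = 0.74 → q = 2.8×0.315×0.74 = 0.6527 m³/s
Q = Σ q = 7.817 m³/s

7.82 m³/s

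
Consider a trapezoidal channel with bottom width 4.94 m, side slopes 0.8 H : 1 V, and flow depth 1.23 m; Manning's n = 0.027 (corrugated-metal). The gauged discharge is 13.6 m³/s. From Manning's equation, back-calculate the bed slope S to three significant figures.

A = (b + z·y)·y = (4.94 + 0.8×1.23)×1.23 = 7.287 m²
P = b + 2y√(1+z²) = 4.94 + 2×1.23×√(1+0.8²) = 8.090 m
R = A/P = 7.287/8.090 = 0.9006 m
S = (Q·n / (1·A·R^(2/3)))² = (13.6×0.027 / (1×7.287×0.9326))² = 0.002920

0.00292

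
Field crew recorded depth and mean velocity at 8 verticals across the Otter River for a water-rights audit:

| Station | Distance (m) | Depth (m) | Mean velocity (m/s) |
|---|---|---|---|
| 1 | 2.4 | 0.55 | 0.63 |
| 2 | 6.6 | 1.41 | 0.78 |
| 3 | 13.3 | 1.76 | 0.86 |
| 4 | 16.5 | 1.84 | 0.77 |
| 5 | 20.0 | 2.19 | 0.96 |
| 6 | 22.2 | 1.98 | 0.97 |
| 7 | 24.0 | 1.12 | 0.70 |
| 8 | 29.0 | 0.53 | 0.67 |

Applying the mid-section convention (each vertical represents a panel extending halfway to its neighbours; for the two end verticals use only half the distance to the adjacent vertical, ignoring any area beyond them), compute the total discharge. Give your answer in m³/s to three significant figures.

32.3 m³/s

w_1 = (6.6 − 2.4)/2 = 2.1 m; q_1 = 0.63 × 0.55 × 2.1 = 0.7277 m³/s
w_2 = (13.3 − 2.4)/2 = 5.45 m; q_2 = 0.78 × 1.41 × 5.45 = 5.994 m³/s
w_3 = (16.5 − 6.6)/2 = 4.95 m; q_3 = 0.86 × 1.76 × 4.95 = 7.492 m³/s
w_4 = (20.0 − 13.3)/2 = 3.35 m; q_4 = 0.77 × 1.84 × 3.35 = 4.746 m³/s
w_5 = (22.2 − 16.5)/2 = 2.85 m; q_5 = 0.96 × 2.19 × 2.85 = 5.992 m³/s
w_6 = (24.0 − 20.0)/2 = 2 m; q_6 = 0.97 × 1.98 × 2 = 3.841 m³/s
w_7 = (29.0 − 22.2)/2 = 3.4 m; q_7 = 0.70 × 1.12 × 3.4 = 2.666 m³/s
w_8 = (29.0 − 24.0)/2 = 2.5 m; q_8 = 0.67 × 0.53 × 2.5 = 0.8878 m³/s
Q = Σ qᵢ = 32.35 m³/s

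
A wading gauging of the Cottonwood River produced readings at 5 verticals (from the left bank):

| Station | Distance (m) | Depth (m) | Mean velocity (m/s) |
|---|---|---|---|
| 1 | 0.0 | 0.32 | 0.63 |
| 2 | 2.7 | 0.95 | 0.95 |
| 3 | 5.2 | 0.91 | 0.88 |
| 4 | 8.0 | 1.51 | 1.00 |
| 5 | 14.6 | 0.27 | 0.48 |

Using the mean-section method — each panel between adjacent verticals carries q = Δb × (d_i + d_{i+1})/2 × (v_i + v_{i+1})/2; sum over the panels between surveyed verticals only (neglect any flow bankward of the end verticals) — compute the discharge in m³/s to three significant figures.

Panel 1-2: Δb = 2.7 m, d̄ = (0.32+0.95)/2 = 0.635, v̄ = (0.63+0.95)/2 = 0.79 → q = 2.7×0.635×0.79 = 1.354 m³/s
Panel 2-3: Δb = 2.5 m, d̄ = (0.95+0.91)/2 = 0.93, v̄ = (0.95+0.88)/2 = 0.915 → q = 2.5×0.93×0.915 = 2.127 m³/s
Panel 3-4: Δb = 2.8 m, d̄ = (0.91+1.51)/2 = 1.21, v̄ = (0.88+1.00)/2 = 0.94 → q = 2.8×1.21×0.94 = 3.185 m³/s
Panel 4-5: Δb = 6.6 m, d̄ = (1.51+0.27)/2 = 0.89, v̄ = (1.00+0.48)/2 = 0.74 → q = 6.6×0.89×0.74 = 4.347 m³/s
Q = Σ q = 11.01 m³/s

11.0 m³/s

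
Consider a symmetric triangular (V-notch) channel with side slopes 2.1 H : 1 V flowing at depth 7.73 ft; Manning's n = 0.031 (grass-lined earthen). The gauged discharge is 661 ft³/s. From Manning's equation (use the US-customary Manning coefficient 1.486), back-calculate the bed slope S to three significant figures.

0.00228

A = z·y² = 2.1×7.73² = 125.5 ft²
P = 2y√(1+z²) = 2×7.73×√(1+2.1²) = 35.96 ft
R = A/P = 125.5/35.96 = 3.490 ft
S = (Q·n / (1.486·A·R^(2/3)))² = (661×0.031 / (1.486×125.5×2.301))² = 0.002282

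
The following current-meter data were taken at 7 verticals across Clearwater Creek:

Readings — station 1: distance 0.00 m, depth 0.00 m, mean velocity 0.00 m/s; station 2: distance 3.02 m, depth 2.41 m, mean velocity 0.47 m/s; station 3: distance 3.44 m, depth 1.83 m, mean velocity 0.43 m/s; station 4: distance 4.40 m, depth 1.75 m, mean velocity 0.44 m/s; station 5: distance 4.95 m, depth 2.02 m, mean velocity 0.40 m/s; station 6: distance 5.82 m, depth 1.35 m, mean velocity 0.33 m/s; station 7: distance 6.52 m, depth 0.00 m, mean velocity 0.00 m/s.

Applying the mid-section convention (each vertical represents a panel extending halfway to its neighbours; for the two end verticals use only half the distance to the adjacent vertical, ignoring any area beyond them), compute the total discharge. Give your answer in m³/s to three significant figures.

4.00 m³/s

w_2 = (3.44 − 0.00)/2 = 1.72 m; q_2 = 0.47 × 2.41 × 1.72 = 1.948 m³/s
w_3 = (4.40 − 3.02)/2 = 0.69 m; q_3 = 0.43 × 1.83 × 0.69 = 0.5430 m³/s
w_4 = (4.95 − 3.44)/2 = 0.755 m; q_4 = 0.44 × 1.75 × 0.755 = 0.5814 m³/s
w_5 = (5.82 − 4.40)/2 = 0.71 m; q_5 = 0.40 × 2.02 × 0.71 = 0.5737 m³/s
w_6 = (6.52 − 4.95)/2 = 0.785 m; q_6 = 0.33 × 1.35 × 0.785 = 0.3497 m³/s
Stations 1, 7 contribute zero (depth or velocity is 0).
Q = Σ qᵢ = 3.996 m³/s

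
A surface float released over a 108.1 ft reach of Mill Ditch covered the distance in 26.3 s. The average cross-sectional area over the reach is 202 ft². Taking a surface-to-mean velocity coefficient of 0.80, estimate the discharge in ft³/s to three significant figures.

v_surface = L / t̄ = 108.1 / 26.3 = 4.110 ft/s
v_mean = 0.80 × 4.110 = 3.288 ft/s
Q = A × v_mean = 202 × 3.288 = 664.2 ft³/s

664 ft³/s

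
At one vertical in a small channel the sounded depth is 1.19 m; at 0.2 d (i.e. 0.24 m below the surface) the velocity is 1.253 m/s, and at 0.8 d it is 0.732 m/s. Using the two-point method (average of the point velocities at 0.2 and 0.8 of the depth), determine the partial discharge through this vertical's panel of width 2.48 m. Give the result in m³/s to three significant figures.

v̄ = (1.253 + 0.732) / 2 = 0.9925 m/s
q = v̄ × d × w = 0.9925 × 1.19 × 2.48 = 2.929 m³/s

2.93 m³/s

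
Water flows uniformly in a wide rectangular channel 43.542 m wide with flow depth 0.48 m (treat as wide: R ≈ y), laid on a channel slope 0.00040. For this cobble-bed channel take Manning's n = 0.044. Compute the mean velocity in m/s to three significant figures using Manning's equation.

0.279 m/s

A = b·y = 43.542 × 0.48 = 20.90 m²
Wide channel: R ≈ y = 0.48 m
Q = (1/n)·A·R^(2/3)·S^(1/2) = (1/0.044) × 20.90 × 0.4800^(2/3) × 0.00040^(1/2) = 5.824 m³/s
V = Q/A = 5.824/20.90 = 0.2787 m/s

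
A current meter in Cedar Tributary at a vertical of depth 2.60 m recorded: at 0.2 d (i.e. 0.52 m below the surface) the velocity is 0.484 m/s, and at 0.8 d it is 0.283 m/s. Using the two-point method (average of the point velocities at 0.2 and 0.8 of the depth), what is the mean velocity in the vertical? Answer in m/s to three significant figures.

0.384 m/s

v̄ = (0.484 + 0.283) / 2 = 0.3835 m/s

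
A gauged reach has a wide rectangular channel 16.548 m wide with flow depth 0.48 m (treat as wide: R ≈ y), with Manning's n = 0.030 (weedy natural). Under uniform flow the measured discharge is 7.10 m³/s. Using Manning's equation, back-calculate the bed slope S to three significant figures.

A = b·y = 16.548 × 0.48 = 7.943 m²
Wide channel: R ≈ y = 0.48 m
S = (Q·n / (1·A·R^(2/3)))² = (7.10×0.030 / (1×7.943×0.6130))² = 0.001913

0.00191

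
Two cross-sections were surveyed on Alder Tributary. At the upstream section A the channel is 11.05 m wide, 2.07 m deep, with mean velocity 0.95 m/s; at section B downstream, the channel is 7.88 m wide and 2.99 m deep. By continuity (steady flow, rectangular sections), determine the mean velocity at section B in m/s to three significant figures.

0.922 m/s

Q = A₁V₁ = (11.05×2.07) × 0.95 = 21.73 m³/s
A₂ = 7.88 × 2.99 = 23.56 m²
V₂ = Q/A₂ = 21.73/23.56 = 0.9223 m/s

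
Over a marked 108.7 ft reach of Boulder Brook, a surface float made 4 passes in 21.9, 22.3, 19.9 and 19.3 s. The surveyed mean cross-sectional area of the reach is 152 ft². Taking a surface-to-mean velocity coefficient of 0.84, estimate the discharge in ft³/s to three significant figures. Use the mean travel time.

t̄ = (21.9 + 22.3 + 19.9 + 19.3) / 4 = 20.85 s
v_surface = L / t̄ = 108.7 / 20.85 = 5.213 ft/s
v_mean = 0.84 × 5.213 = 4.379 ft/s
Q = A × v_mean = 152 × 4.379 = 665.7 ft³/s

666 ft³/s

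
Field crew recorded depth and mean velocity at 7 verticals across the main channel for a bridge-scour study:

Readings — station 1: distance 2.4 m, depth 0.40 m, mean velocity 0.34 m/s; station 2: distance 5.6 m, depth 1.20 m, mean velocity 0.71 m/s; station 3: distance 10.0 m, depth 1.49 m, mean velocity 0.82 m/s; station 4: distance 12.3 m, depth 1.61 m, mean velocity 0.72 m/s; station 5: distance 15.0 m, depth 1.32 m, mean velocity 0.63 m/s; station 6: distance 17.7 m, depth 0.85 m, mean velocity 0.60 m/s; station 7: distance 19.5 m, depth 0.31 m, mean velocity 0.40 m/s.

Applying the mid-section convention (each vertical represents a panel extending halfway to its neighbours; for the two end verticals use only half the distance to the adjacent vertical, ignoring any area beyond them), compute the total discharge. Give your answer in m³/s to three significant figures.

w_1 = (5.6 − 2.4)/2 = 1.6 m; q_1 = 0.34 × 0.40 × 1.6 = 0.2176 m³/s
w_2 = (10.0 − 2.4)/2 = 3.8 m; q_2 = 0.71 × 1.20 × 3.8 = 3.238 m³/s
w_3 = (12.3 − 5.6)/2 = 3.35 m; q_3 = 0.82 × 1.49 × 3.35 = 4.093 m³/s
w_4 = (15.0 − 10.0)/2 = 2.5 m; q_4 = 0.72 × 1.61 × 2.5 = 2.898 m³/s
w_5 = (17.7 − 12.3)/2 = 2.7 m; q_5 = 0.63 × 1.32 × 2.7 = 2.245 m³/s
w_6 = (19.5 − 15.0)/2 = 2.25 m; q_6 = 0.60 × 0.85 × 2.25 = 1.148 m³/s
w_7 = (19.5 − 17.7)/2 = 0.9 m; q_7 = 0.40 × 0.31 × 0.9 = 0.1116 m³/s
Q = Σ qᵢ = 13.95 m³/s

14.0 m³/s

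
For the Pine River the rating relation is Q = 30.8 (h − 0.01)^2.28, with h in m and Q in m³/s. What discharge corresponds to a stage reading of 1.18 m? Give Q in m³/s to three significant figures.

44.1 m³/s

Q = 30.8 × (1.18 − 0.01)^2.28 = 30.8 × 1.17^2.28 = 44.06 m³/s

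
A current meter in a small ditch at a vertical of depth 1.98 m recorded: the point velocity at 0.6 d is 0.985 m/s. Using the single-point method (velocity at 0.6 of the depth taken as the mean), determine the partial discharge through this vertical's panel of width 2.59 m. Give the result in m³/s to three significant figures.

v̄ = v₀.₆ = 0.985 m/s
q = v̄ × d × w = 0.9850 × 1.98 × 2.59 = 5.051 m³/s

5.05 m³/s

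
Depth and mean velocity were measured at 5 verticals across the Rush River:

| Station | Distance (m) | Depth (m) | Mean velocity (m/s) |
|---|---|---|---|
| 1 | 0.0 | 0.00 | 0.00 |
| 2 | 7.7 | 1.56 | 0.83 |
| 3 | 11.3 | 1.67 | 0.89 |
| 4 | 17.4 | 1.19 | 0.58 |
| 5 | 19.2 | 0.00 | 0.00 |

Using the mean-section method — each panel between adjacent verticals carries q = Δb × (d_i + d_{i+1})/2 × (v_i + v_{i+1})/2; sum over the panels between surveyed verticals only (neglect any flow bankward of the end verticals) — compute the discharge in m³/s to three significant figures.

Panel 1-2: Δb = 7.7 m, d̄ = (0.00+1.56)/2 = 0.78, v̄ = (0.00+0.83)/2 = 0.415 → q = 7.7×0.78×0.415 = 2.492 m³/s
Panel 2-3: Δb = 3.6 m, d̄ = (1.56+1.67)/2 = 1.615, v̄ = (0.83+0.89)/2 = 0.86 → q = 3.6×1.615×0.86 = 5.000 m³/s
Panel 3-4: Δb = 6.1 m, d̄ = (1.67+1.19)/2 = 1.43, v̄ = (0.89+0.58)/2 = 0.735 → q = 6.1×1.43×0.735 = 6.411 m³/s
Panel 4-5: Δb = 1.8 m, d̄ = (1.19+0.00)/2 = 0.595, v̄ = (0.58+0.00)/2 = 0.29 → q = 1.8×0.595×0.29 = 0.3106 m³/s
Q = Σ q = 14.21 m³/s

14.2 m³/s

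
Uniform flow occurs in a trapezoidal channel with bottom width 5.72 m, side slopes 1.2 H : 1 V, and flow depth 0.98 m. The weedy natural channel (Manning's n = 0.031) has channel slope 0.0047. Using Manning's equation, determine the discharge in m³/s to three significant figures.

A = (b + z·y)·y = (5.72 + 1.2×0.98)×0.98 = 6.758 m²
P = b + 2y√(1+z²) = 5.72 + 2×0.98×√(1+1.2²) = 8.782 m
R = A/P = 6.758/8.782 = 0.7696 m
Q = (1/n)·A·R^(2/3)·S^(1/2) = (1/0.031) × 6.758 × 0.7696^(2/3) × 0.0047^(1/2) = 12.55 m³/s

12.6 m³/s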